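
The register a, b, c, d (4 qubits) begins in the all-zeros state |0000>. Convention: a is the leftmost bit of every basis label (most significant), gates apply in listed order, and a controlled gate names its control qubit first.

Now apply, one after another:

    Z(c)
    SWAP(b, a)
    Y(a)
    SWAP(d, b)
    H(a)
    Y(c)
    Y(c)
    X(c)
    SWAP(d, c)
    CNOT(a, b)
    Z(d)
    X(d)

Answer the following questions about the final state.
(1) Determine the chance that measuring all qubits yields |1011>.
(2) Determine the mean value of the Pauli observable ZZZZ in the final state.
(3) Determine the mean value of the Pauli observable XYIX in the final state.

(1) The probability of measuring |1011> is 0.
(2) The expectation value of ZZZZ is 1.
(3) In the final state, XYIX has expectation 0.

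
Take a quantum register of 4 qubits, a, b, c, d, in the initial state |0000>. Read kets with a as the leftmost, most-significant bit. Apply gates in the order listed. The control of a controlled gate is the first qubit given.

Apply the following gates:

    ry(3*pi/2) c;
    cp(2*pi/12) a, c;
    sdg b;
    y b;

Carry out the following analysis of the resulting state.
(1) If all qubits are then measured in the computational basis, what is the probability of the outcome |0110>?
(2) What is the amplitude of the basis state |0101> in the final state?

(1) Outcome |0110> occurs with probability 1/2.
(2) The final state's coefficient on |0101> equals 0.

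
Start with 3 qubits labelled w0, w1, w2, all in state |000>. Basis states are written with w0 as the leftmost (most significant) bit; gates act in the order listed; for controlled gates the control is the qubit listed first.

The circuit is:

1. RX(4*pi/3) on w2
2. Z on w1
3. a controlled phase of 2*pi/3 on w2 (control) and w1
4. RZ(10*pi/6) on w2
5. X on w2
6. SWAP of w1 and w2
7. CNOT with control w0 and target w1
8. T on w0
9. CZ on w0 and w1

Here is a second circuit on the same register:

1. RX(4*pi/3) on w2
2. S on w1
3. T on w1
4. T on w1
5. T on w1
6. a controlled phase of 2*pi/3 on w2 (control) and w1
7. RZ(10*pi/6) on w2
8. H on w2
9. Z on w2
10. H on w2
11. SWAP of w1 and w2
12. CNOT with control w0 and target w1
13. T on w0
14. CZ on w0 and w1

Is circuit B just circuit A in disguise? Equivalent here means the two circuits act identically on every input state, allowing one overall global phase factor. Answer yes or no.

No — the two circuits implement different unitaries, even allowing a global phase.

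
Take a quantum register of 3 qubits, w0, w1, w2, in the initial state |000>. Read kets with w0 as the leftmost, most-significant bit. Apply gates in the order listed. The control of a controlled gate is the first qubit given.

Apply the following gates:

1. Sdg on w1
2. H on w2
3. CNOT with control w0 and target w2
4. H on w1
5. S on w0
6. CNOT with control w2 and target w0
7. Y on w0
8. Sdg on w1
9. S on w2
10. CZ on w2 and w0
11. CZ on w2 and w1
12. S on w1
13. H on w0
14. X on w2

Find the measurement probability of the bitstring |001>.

A full measurement returns |001> with probability 1/8.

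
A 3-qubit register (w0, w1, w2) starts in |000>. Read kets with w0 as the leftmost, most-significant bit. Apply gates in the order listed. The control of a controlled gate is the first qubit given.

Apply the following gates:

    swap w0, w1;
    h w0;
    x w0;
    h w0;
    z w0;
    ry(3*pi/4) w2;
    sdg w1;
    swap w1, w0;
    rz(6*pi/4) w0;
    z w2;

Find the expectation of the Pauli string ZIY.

In the final state, ZIY has expectation 0.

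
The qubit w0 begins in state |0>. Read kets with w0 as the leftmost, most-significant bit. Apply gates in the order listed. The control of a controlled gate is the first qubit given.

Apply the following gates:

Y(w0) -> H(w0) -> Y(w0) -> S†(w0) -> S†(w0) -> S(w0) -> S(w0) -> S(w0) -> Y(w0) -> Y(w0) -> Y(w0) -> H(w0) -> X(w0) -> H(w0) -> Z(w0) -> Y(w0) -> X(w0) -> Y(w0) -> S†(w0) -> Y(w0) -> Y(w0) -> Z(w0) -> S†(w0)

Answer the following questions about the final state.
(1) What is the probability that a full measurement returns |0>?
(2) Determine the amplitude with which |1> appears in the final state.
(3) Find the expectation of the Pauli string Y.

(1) Outcome |0> occurs with probability 1/2.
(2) The amplitude on |1> is sqrt(2)/2.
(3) The expectation value of Y is -1.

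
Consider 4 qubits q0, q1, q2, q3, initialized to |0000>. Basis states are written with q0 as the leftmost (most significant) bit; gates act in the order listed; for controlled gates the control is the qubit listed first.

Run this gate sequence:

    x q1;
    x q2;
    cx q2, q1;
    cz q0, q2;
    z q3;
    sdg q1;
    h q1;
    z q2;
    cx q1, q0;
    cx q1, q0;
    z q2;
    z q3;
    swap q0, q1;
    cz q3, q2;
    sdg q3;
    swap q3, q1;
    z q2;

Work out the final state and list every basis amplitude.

The final amplitudes are -sqrt(2)/2 on |0010>, -sqrt(2)/2 on |1010>, and 0 on every other basis state. Key observation: gates 8-11 undo each other exactly, leaving only the rest of the circuit to track.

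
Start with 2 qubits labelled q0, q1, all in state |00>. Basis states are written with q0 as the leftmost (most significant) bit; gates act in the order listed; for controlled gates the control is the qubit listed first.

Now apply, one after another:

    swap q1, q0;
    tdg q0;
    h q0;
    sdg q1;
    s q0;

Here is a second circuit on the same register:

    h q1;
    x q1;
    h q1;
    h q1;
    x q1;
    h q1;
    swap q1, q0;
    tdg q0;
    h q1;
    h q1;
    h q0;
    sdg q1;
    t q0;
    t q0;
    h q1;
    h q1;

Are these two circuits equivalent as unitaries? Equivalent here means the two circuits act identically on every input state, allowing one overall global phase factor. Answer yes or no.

Yes, they are equivalent — the unitaries differ by at most a global phase.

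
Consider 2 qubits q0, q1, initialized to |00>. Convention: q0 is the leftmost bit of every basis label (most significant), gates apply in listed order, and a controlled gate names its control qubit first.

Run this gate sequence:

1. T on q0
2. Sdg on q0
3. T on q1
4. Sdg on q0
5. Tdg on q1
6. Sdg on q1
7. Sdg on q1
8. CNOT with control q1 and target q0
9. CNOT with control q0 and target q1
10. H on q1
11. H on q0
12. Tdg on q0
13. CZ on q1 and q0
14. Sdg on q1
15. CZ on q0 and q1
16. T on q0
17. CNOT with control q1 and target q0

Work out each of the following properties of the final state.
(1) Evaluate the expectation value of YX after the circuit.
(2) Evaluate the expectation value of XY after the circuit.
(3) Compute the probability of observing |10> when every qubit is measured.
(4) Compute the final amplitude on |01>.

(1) The expectation value of YX is 0.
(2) The observable XY averages to -1.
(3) The probability of measuring |10> is 1/4.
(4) The final state's coefficient on |01> equals -I/2.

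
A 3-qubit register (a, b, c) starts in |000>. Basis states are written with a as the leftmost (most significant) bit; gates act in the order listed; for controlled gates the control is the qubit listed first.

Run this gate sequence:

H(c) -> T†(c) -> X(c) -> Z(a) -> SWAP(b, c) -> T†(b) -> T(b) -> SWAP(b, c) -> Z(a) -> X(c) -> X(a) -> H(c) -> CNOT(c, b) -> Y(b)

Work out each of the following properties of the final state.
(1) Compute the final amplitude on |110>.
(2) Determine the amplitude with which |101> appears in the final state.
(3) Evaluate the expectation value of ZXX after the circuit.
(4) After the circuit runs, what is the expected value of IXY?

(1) |110> carries amplitude exp(I*pi/4)/2 + I/2 in the final state. Key observation: the block from step 3 through step 10 cancels to the identity and can be dropped.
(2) |101> carries amplitude -I/2 + exp(I*pi/4)/2 in the final state.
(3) The expectation value of ZXX is 0.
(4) The observable IXY averages to -sqrt(2)/2.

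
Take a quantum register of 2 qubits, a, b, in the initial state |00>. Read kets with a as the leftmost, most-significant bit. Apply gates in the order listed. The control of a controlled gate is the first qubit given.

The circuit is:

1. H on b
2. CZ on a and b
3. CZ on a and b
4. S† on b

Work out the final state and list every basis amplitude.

The resulting statevector has amplitude sqrt(2)/2 on |00>, -sqrt(2)*I/2 on |01>, 0 on |10>, 0 on |11>.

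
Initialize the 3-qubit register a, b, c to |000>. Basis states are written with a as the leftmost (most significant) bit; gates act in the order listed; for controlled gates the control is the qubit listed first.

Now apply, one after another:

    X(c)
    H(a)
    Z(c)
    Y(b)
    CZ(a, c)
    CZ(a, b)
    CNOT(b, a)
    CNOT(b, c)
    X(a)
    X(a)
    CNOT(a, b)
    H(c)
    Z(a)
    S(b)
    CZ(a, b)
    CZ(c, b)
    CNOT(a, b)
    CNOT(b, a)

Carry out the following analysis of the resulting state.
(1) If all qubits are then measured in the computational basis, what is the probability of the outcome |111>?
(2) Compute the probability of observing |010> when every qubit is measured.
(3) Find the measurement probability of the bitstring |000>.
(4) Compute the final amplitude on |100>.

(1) The probability of measuring |111> is 1/4.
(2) Outcome |010> occurs with probability 1/4.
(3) A full measurement returns |000> with probability 0.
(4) The amplitude on |100> is 0.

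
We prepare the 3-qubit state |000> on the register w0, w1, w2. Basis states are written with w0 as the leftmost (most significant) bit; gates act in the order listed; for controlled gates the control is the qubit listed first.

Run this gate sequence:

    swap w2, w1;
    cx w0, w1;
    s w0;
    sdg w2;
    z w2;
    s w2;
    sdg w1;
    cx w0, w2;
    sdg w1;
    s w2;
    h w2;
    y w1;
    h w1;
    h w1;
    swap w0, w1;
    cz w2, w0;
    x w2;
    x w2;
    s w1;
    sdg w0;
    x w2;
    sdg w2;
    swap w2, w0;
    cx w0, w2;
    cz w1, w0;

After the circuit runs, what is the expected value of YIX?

In the final state, YIX has expectation 1.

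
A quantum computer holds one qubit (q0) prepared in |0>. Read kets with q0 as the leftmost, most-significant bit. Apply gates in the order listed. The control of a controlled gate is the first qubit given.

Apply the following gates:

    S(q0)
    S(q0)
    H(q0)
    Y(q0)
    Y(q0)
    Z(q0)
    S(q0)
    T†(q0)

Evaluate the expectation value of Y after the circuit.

The observable Y averages to -sqrt(2)/2.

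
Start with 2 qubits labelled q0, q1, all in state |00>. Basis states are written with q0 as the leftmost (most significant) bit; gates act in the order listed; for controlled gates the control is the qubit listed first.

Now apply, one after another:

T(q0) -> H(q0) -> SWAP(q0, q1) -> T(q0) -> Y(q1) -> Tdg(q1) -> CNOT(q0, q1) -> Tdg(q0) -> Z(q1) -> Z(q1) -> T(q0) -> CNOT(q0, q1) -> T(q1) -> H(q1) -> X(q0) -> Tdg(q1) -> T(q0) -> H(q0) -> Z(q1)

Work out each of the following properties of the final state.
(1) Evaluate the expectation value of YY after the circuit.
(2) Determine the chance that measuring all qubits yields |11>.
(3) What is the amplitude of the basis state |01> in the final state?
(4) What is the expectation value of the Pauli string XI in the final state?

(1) The observable YY averages to 0. Key observation: the block from step 6 through step 13 cancels to the identity and can be dropped.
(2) The probability of measuring |11> is 1/2.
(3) The final state's coefficient on |01> equals sqrt(2)*I/2.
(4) In the final state, XI has expectation -1.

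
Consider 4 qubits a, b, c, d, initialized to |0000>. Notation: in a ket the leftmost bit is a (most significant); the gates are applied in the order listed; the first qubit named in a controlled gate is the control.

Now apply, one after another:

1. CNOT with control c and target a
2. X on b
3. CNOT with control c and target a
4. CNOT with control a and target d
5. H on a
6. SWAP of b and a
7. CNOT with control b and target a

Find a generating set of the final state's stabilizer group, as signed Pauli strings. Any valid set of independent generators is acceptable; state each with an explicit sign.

The final state is stabilized by the group generated by +XXII, -ZZII, +IIZI, +IIIZ; other independent generating sets are equally valid.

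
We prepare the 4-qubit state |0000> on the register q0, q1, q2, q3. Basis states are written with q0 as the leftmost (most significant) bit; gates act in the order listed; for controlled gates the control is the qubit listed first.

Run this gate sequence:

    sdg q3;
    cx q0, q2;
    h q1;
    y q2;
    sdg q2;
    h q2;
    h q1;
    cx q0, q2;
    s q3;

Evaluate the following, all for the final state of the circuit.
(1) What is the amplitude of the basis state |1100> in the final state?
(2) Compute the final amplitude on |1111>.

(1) The amplitude on |1100> is 0.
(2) The final state's coefficient on |1111> equals 0.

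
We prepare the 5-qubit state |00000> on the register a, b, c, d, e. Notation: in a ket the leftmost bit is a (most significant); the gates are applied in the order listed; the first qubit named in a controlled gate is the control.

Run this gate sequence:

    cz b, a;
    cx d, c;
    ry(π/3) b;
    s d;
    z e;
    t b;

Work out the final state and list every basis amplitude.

The resulting statevector has amplitude sqrt(3)/2 on |00000>, exp(I*pi/4)/2 on |01000>, and 0 on every other basis state.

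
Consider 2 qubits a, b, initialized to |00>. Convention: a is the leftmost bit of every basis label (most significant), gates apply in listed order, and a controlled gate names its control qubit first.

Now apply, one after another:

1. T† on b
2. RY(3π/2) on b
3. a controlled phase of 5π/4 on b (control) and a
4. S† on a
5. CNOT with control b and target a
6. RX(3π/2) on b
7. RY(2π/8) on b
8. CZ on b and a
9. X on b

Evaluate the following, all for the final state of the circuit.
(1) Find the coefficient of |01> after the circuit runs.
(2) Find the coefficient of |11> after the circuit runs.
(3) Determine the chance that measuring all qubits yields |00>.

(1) The amplitude on |01> is sqrt(sqrt(2) + 2)/4 - I*sqrt(2 - sqrt(2))/4.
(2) |11> carries amplitude sqrt(2 - sqrt(2))/4 - I*sqrt(sqrt(2) + 2)/4 in the final state.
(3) Outcome |00> occurs with probability 1/4.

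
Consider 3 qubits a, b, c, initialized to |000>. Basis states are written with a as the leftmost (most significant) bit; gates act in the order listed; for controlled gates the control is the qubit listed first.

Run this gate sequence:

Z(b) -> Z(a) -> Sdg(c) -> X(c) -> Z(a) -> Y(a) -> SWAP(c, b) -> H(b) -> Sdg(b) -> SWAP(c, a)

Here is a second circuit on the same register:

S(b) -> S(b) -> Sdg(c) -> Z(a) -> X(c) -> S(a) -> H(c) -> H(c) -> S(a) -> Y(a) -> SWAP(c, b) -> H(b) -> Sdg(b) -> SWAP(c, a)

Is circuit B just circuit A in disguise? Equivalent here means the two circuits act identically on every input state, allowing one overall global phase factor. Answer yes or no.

Yes — the two circuits implement the same unitary up to a global phase.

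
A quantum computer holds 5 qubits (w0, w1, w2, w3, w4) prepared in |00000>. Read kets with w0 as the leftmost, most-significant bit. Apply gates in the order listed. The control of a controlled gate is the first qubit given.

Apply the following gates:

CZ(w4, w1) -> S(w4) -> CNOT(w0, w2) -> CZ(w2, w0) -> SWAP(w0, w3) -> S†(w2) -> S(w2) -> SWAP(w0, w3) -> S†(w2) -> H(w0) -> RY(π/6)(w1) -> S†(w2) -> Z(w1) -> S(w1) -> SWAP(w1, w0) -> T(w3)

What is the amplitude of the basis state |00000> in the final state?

The final state's coefficient on |00000> equals 1/4 + sqrt(3)/4. Key observation: the block from step 5 through step 8 cancels to the identity and can be dropped.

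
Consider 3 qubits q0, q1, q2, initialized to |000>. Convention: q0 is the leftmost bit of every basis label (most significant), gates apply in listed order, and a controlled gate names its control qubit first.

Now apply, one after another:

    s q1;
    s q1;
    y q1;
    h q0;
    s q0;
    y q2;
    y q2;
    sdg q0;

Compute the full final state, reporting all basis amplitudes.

The resulting statevector has amplitude sqrt(2)*I/2 on |010>, sqrt(2)*I/2 on |110>, and 0 on every other basis state. Key observation: gates 5-8 undo each other exactly, leaving only the rest of the circuit to track.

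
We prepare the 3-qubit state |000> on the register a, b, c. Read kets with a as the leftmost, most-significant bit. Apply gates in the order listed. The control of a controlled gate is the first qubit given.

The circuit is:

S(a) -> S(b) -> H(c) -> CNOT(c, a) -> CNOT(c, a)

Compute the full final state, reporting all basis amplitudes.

The final amplitudes are sqrt(2)/2 on |000>, sqrt(2)/2 on |001>, and 0 on every other basis state. Key observation: the block from step 4 through step 5 cancels to the identity and can be dropped.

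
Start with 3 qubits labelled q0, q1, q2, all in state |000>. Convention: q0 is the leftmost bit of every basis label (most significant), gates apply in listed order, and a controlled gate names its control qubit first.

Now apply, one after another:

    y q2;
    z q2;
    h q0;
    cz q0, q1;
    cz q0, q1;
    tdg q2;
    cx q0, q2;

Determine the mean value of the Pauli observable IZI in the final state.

In the final state, IZI has expectation 1.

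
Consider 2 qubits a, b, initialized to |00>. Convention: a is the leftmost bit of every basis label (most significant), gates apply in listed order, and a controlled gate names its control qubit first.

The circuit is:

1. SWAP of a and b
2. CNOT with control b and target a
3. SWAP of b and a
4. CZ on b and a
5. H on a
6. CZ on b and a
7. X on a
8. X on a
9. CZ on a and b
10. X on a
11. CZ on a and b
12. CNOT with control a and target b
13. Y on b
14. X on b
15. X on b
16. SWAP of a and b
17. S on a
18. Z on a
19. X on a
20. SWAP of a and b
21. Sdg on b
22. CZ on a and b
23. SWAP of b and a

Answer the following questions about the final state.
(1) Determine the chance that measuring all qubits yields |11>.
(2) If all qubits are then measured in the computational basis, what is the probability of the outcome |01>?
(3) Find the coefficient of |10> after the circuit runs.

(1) The probability of measuring |11> is 1/2.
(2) The probability of measuring |01> is 0.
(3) The amplitude on |10> is 0.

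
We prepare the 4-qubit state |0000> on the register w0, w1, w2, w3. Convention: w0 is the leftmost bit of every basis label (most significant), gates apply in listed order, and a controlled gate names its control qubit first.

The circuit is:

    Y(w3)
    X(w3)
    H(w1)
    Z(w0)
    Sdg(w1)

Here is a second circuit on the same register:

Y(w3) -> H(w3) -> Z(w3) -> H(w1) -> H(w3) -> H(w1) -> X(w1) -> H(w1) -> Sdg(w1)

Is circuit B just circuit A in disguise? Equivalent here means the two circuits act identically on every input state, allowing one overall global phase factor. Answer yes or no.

No, they are not equivalent — no single phase factor reconciles the two unitaries.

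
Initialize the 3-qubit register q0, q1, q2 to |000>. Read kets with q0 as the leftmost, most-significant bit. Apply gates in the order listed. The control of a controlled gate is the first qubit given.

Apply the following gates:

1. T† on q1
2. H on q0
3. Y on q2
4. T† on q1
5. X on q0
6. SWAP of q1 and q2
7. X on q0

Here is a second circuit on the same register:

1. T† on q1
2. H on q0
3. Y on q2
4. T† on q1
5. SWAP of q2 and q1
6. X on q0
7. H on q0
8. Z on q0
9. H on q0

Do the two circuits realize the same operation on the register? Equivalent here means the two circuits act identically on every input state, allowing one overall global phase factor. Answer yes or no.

Yes — the two circuits implement the same unitary up to a global phase.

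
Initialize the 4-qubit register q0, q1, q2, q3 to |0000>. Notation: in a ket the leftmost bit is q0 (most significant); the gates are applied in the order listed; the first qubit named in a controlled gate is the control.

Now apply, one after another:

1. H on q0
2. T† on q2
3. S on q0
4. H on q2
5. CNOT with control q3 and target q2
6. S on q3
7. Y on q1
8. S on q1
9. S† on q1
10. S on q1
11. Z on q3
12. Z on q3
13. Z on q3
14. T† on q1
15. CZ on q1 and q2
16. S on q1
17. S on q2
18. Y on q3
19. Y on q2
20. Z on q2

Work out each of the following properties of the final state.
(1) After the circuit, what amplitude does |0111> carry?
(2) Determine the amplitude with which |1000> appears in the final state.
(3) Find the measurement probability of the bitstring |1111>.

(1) The final state's coefficient on |0111> equals -exp(I*pi/4)/2. Key observation: gates 8-9 undo each other exactly, leaving only the rest of the circuit to track.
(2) The final state's coefficient on |1000> equals 0.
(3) The probability of measuring |1111> is 1/4.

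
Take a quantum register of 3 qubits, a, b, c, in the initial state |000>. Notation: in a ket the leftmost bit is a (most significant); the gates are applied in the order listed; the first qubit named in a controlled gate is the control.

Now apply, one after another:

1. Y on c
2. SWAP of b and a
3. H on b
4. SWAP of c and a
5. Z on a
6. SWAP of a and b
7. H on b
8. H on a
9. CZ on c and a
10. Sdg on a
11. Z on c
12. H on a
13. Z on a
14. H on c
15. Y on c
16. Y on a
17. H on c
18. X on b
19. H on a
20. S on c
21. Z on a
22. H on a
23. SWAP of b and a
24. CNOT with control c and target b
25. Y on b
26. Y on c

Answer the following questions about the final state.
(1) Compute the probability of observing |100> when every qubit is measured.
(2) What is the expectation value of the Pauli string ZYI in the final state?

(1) Outcome |100> occurs with probability 1/4.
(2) The expectation value of ZYI is 0.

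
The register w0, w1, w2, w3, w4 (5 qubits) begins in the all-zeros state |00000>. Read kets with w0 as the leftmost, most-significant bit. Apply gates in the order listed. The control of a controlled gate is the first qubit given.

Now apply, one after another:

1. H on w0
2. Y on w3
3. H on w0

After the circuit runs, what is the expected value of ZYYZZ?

In the final state, ZYYZZ has expectation 0.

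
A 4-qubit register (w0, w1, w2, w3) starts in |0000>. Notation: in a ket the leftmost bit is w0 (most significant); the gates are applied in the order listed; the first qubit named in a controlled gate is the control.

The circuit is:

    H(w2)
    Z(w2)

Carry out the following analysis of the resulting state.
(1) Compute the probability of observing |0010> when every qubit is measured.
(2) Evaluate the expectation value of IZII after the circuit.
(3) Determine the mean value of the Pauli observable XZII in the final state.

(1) Outcome |0010> occurs with probability 1/2.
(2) In the final state, IZII has expectation 1.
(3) The observable XZII averages to 0.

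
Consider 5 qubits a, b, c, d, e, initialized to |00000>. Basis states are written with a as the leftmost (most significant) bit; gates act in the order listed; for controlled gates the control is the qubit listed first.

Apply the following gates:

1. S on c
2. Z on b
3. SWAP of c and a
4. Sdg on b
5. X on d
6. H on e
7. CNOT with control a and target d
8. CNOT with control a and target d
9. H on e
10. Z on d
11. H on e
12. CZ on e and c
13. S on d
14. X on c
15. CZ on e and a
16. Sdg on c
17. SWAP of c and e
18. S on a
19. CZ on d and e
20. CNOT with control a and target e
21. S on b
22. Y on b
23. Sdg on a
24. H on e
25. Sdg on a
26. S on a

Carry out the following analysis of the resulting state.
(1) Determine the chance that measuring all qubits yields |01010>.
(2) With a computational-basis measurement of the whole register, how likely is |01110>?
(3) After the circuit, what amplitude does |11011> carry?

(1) A full measurement returns |01010> with probability 1/4. Key observation: steps 6-9 multiply out to the identity, so the circuit reduces to the remaining gates.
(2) The probability of measuring |01110> is 1/4.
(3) |11011> carries amplitude 0 in the final state.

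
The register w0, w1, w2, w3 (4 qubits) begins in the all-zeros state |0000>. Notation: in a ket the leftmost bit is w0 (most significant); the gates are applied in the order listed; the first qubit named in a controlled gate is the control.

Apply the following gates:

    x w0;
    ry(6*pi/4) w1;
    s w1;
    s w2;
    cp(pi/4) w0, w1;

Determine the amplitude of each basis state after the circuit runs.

The resulting statevector has amplitude -sqrt(2)/2 on |1000>, sqrt(2)*exp(3*I*pi/4)/2 on |1100>, and 0 on every other basis state.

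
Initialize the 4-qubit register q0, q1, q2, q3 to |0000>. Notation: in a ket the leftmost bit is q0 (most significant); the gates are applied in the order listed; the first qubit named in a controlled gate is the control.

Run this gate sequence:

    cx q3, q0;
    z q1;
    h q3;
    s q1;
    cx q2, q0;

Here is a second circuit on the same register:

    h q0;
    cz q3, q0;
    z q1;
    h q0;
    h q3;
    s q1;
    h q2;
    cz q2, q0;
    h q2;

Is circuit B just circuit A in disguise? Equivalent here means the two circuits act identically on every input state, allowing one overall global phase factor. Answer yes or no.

No: there is an input state on which the two circuits produce genuinely different outputs (not merely differing by a phase).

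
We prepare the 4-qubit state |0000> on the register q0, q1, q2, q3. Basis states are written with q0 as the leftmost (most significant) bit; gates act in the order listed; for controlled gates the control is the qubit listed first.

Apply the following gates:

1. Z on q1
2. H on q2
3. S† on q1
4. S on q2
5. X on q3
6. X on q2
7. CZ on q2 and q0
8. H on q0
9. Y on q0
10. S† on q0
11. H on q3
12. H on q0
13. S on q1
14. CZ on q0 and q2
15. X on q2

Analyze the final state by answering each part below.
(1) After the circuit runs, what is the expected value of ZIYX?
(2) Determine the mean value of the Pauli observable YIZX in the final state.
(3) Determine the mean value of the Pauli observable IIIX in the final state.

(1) In the final state, ZIYX has expectation -1.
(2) In the final state, YIZX has expectation -1.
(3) The observable IIIX averages to -1.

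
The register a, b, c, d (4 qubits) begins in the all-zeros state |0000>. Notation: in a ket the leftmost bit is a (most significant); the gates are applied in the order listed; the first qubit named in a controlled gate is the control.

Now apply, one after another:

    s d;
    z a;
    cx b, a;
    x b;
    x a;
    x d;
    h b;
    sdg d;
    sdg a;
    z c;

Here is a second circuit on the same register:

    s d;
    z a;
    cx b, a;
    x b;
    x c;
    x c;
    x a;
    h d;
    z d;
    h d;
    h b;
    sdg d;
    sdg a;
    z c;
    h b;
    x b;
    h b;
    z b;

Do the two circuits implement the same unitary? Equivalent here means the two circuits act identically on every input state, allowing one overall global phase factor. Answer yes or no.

Yes, they are equivalent — the unitaries differ by at most a global phase.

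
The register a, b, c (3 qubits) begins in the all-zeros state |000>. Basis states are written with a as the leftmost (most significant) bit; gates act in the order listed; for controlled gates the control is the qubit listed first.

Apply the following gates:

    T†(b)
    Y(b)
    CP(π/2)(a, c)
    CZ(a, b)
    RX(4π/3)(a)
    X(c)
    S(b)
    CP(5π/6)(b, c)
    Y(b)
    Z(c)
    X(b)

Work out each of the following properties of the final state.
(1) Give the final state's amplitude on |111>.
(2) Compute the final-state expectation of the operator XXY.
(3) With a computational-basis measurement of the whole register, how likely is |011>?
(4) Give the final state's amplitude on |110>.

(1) |111> carries amplitude -sqrt(3)*exp(5*I*pi/6)/2 in the final state.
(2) In the final state, XXY has expectation 0.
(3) The probability of measuring |011> is 1/4.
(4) |110> carries amplitude 0 in the final state.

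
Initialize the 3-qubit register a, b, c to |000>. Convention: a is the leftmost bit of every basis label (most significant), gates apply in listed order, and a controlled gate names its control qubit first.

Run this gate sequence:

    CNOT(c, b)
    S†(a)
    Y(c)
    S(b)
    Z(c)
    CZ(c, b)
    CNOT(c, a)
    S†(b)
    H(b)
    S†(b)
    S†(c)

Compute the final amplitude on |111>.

The amplitude on |111> is sqrt(2)*I/2.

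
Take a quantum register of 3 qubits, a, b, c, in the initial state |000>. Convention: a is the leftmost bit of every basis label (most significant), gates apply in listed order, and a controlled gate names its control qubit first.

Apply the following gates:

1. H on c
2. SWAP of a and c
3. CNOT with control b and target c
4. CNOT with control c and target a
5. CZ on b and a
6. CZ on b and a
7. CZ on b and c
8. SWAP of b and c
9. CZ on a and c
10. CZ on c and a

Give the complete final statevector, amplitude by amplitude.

The resulting statevector has amplitude sqrt(2)/2 on |000>, sqrt(2)/2 on |100>, and 0 on every other basis state. Key observation: gates 5-6 undo each other exactly, leaving only the rest of the circuit to track.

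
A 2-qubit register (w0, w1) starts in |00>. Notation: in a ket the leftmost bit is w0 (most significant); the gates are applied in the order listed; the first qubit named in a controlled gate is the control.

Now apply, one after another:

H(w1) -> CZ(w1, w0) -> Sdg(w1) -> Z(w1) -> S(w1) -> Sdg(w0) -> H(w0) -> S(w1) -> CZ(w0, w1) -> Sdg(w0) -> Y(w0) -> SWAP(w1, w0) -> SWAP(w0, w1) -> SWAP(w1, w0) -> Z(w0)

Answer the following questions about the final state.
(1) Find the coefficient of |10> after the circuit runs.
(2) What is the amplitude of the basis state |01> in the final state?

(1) |10> carries amplitude I/2 in the final state.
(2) |01> carries amplitude I/2 in the final state.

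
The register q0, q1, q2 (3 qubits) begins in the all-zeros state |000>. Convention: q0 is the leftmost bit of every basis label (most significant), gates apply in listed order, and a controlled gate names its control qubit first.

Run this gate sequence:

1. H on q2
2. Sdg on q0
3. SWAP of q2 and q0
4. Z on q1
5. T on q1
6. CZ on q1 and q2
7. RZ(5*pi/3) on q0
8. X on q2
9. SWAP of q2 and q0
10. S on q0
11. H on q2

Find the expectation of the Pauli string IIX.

The expectation value of IIX is 0.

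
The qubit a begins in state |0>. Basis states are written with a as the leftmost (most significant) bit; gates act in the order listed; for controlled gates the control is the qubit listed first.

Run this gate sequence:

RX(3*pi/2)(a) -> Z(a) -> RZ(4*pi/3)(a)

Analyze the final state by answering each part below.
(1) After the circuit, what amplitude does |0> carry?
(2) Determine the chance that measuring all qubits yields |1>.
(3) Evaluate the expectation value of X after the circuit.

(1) The final state's coefficient on |0> equals sqrt(2)*exp(I*pi/3)/2.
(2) A full measurement returns |1> with probability 1/2.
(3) The observable X averages to -sqrt(3)/2.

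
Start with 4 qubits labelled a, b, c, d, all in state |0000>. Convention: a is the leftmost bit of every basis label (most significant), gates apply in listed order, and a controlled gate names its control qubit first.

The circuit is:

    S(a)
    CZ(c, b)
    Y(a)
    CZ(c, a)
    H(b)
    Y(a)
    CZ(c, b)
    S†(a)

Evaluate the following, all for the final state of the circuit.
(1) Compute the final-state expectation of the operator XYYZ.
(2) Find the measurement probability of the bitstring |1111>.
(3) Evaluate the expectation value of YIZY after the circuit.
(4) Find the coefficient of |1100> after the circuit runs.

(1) The expectation value of XYYZ is 0.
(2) Outcome |1111> occurs with probability 0.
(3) The observable YIZY averages to 0.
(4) The final state's coefficient on |1100> equals 0.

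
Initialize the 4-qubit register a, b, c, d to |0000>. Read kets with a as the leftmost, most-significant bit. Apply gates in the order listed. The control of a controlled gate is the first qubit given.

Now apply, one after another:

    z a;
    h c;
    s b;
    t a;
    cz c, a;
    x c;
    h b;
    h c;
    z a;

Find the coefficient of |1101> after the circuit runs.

The amplitude on |1101> is 0.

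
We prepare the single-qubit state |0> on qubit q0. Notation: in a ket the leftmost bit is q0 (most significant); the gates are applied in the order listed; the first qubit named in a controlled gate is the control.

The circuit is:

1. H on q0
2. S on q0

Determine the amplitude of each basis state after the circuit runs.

The final amplitudes are sqrt(2)/2 on |0>, sqrt(2)*I/2 on |1>.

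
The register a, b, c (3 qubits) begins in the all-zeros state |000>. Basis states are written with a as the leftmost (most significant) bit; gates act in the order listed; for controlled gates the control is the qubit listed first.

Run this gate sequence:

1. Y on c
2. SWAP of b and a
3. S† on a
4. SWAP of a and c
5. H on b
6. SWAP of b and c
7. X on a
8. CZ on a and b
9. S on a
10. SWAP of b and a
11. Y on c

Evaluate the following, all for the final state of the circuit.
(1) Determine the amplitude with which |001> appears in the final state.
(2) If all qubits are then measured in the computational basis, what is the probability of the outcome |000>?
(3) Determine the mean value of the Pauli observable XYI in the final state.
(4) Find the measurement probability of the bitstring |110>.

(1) |001> carries amplitude -sqrt(2)/2 in the final state.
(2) A full measurement returns |000> with probability 1/2.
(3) The expectation value of XYI is 0.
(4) A full measurement returns |110> with probability 0.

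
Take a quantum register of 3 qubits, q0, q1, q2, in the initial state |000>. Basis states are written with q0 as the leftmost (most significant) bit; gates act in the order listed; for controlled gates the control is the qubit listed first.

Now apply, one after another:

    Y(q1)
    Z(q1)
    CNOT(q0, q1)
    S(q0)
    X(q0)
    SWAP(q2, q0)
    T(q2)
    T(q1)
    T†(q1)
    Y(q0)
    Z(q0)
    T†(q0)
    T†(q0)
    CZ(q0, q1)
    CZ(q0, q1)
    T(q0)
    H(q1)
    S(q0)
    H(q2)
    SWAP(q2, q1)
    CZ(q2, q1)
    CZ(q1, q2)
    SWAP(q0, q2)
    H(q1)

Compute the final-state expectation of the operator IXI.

The observable IXI averages to 0. Key observation: the block from step 13 through step 16 cancels to the identity and can be dropped.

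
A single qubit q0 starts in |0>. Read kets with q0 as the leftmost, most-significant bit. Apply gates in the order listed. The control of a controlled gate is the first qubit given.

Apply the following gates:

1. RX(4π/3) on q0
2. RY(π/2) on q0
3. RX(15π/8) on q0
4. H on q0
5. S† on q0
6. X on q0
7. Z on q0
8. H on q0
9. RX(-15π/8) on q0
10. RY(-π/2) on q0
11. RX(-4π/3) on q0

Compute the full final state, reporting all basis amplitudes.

The final amplitudes are sqrt(3)*I*(1 - I)*(-sqrt(sqrt(2) + 2) + sqrt(2 - sqrt(2)))/8 on |0>, (1 - I)*((1 + 2*I)*sqrt(2 - sqrt(2)) + (-1 + 2*I)*sqrt(sqrt(2) + 2))/8 on |1>.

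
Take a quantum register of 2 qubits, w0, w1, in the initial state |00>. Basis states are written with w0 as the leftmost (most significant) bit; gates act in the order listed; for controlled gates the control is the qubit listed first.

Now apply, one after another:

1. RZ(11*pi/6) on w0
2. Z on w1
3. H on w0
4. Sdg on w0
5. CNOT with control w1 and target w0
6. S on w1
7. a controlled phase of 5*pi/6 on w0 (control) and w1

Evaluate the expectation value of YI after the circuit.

In the final state, YI has expectation -1.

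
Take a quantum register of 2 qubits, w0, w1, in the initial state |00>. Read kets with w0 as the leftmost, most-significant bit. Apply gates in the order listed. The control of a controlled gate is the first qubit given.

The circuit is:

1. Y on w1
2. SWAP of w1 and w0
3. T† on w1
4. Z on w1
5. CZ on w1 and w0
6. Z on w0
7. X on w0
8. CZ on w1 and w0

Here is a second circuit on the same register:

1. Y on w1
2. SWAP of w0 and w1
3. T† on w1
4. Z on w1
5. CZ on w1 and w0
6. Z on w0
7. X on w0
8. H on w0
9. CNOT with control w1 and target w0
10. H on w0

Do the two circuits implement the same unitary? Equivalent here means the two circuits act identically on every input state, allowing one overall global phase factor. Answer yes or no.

Yes, they are equivalent — the unitaries differ by at most a global phase.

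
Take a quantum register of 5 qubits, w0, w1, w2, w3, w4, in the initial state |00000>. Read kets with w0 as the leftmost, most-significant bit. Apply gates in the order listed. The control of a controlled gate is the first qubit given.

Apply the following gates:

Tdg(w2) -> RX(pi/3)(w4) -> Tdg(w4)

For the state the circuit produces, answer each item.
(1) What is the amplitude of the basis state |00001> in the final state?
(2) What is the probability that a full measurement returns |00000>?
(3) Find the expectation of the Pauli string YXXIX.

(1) The amplitude on |00001> is -exp(I*pi/4)/2.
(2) A full measurement returns |00000> with probability 3/4.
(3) In the final state, YXXIX has expectation 0.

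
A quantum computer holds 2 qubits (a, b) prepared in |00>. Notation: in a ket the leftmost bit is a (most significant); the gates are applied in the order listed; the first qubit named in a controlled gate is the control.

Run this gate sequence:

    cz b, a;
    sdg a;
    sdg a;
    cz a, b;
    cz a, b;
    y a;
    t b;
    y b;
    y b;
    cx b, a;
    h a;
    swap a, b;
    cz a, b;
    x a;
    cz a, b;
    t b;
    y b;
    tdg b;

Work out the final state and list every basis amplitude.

After the circuit, the state carries amplitude 0 on |00>, 0 on |01>, sqrt(2)*exp(I*pi/4)/2 on |10>, sqrt(2)*exp(3*I*pi/4)/2 on |11>.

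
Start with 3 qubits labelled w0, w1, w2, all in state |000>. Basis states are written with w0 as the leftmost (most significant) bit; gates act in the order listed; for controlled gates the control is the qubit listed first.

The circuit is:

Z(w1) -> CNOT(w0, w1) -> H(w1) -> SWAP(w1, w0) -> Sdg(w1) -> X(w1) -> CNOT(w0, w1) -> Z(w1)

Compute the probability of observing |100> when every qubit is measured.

The probability of measuring |100> is 1/2.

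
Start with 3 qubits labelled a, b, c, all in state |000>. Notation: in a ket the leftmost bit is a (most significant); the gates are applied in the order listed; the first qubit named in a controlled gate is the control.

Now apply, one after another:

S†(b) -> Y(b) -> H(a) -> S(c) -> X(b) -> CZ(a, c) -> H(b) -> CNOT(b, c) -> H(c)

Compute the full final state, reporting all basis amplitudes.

After the circuit, the state carries amplitude sqrt(2)*I/4 on |000>, sqrt(2)*I/4 on |001>, sqrt(2)*I/4 on |010>, -sqrt(2)*I/4 on |011>, sqrt(2)*I/4 on |100>, sqrt(2)*I/4 on |101>, sqrt(2)*I/4 on |110>, -sqrt(2)*I/4 on |111>.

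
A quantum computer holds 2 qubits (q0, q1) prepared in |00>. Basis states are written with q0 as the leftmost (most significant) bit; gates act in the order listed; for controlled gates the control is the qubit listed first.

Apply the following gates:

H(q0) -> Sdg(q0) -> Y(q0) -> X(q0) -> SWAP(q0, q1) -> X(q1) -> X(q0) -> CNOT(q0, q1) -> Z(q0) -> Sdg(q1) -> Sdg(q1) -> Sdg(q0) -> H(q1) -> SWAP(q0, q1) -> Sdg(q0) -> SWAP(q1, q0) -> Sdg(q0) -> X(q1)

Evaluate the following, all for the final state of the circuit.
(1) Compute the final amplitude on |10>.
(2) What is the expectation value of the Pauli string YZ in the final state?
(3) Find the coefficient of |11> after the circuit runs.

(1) The final state's coefficient on |10> equals 1/2 + I/2.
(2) The expectation value of YZ is 0.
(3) The amplitude on |11> is 1/2 + I/2.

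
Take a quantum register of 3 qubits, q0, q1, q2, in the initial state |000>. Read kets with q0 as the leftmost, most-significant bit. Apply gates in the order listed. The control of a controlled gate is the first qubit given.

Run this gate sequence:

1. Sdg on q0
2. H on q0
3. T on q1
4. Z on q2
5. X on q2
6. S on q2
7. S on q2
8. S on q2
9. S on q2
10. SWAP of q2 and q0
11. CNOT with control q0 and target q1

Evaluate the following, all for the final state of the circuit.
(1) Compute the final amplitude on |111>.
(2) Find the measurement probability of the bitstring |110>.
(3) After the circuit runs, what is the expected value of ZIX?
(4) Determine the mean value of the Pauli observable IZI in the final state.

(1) |111> carries amplitude sqrt(2)/2 in the final state. Key observation: the block from step 6 through step 9 cancels to the identity and can be dropped.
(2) A full measurement returns |110> with probability 1/2.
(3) The expectation value of ZIX is -1.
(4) In the final state, IZI has expectation -1.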